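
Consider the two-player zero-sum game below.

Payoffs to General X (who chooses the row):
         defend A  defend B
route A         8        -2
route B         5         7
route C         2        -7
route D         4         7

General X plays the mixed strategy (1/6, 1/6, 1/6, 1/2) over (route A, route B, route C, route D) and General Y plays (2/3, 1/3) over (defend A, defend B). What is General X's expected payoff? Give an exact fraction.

73/18

Against (2/3, 1/3), each row's expected payoff is route A: 14/3; route B: 17/3; route C: -1; route D: 5.
Taking the (1/6, 1/6, 1/6, 1/2)-weighted average: (1/6)·(14/3) + (1/6)·(17/3) + (1/6)·(-1) + (1/2)·(5) = 73/18.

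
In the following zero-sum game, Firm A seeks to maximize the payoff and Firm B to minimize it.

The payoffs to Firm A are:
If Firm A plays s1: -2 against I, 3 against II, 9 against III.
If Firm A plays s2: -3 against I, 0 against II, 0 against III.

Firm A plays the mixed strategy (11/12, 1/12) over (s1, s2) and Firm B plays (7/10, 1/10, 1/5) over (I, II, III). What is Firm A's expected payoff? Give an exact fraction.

Against (7/10, 1/10, 1/5), each row's expected payoff is s1: 7/10; s2: -21/10.
Taking the (11/12, 1/12)-weighted average: (11/12)·(7/10) + (1/12)·(-21/10) = 7/15.

7/15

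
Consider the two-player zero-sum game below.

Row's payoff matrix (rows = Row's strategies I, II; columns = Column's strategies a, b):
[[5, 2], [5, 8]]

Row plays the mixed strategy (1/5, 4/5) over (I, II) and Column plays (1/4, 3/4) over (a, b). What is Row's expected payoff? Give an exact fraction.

127/20

Against (1/4, 3/4), each row's expected payoff is I: 11/4; II: 29/4.
Taking the (1/5, 4/5)-weighted average: (1/5)·(11/4) + (4/5)·(29/4) = 127/20.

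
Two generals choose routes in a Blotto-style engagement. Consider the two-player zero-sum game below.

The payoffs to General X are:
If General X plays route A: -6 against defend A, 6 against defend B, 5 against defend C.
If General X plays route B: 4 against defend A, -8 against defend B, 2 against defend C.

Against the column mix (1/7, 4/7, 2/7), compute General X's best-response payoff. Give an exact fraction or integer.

4

route A: (-6)·(1/7) + (6)·(4/7) + (5)·(2/7) = 4.
route B: (4)·(1/7) + (-8)·(4/7) + (2)·(2/7) = -24/7.
The best pure response is route A with expected payoff 4.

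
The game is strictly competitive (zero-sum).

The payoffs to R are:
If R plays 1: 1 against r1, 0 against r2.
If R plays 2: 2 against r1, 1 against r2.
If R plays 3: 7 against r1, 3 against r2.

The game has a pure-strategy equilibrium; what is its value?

3

Row minima: 0, 1, 3 → R's maximin is 3.
Column maxima: 7, 3 → C's minimax is 3.
They coincide at (3, r2), so the value is 3.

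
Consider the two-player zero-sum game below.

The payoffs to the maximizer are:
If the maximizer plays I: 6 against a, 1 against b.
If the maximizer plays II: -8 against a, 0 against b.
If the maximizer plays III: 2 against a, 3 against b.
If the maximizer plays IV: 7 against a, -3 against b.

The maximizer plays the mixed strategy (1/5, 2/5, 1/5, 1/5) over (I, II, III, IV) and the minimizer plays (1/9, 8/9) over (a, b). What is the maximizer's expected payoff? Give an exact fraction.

Against (1/9, 8/9), each row's expected payoff is I: 14/9; II: -8/9; III: 26/9; IV: -17/9.
Taking the (1/5, 2/5, 1/5, 1/5)-weighted average: (1/5)·(14/9) + (2/5)·(-8/9) + (1/5)·(26/9) + (1/5)·(-17/9) = 7/45.

7/45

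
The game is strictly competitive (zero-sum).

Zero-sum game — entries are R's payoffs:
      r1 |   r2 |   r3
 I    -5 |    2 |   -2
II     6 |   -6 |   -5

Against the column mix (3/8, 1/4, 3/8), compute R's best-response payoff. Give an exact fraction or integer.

-9/8

I: (-5)·(3/8) + (2)·(1/4) + (-2)·(3/8) = -17/8.
II: (6)·(3/8) + (-6)·(1/4) + (-5)·(3/8) = -9/8.
The best pure response is II with expected payoff -9/8.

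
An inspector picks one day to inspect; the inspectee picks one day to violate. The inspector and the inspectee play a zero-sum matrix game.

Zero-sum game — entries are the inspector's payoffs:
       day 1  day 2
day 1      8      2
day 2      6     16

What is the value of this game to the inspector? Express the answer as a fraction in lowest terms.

Row minima are 2 and 6, so the inspector's maximin is 6; column maxima are 8 and 16, so the inspectee's minimax is 8. These differ, so the equilibrium is in mixed strategies.
Let the inspector play day 1 with probability p. The inspectee is indifferent when 8p + 6(1−p) = 2p + 16(1−p), giving p = 5/8.
Let the inspectee play day 1 with probability q. The inspector is indifferent when 8q + 2(1−q) = 6q + 16(1−q), giving q = 7/8.
The value is 8·(7/8) + (2)·(1/8) = 29/4.

29/4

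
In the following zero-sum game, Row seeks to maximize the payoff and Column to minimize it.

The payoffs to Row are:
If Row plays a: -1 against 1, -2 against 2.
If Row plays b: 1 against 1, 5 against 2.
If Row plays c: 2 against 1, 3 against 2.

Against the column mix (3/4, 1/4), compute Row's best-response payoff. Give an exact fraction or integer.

9/4

a: (-1)·(3/4) + (-2)·(1/4) = -5/4.
b: (1)·(3/4) + (5)·(1/4) = 2.
c: (2)·(3/4) + (3)·(1/4) = 9/4.
The best pure response is c with expected payoff 9/4.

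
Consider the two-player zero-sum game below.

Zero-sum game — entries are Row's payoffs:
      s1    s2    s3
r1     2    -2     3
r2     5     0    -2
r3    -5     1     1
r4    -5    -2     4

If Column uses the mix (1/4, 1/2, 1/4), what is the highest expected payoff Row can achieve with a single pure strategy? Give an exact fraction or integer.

r1: (2)·(1/4) + (-2)·(1/2) + (3)·(1/4) = 1/4.
r2: (5)·(1/4) + (0)·(1/2) + (-2)·(1/4) = 3/4.
r3: (-5)·(1/4) + (1)·(1/2) + (1)·(1/4) = -1/2.
r4: (-5)·(1/4) + (-2)·(1/2) + (4)·(1/4) = -5/4.
The best pure response is r2 with expected payoff 3/4.

3/4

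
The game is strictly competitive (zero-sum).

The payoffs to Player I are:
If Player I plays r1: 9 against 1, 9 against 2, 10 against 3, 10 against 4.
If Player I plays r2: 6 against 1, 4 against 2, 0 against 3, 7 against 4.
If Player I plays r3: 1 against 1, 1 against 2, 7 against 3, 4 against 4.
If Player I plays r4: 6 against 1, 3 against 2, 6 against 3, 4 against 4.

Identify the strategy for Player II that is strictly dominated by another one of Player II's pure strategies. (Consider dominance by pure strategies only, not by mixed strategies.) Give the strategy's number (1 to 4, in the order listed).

4

Player II prefers columns that give Player I less. Compare 4 with 2: 9 < 10, 4 < 7, 1 < 4, 3 < 4.
So 2 strictly dominates 4 for Player II; 4 is strictly dominated.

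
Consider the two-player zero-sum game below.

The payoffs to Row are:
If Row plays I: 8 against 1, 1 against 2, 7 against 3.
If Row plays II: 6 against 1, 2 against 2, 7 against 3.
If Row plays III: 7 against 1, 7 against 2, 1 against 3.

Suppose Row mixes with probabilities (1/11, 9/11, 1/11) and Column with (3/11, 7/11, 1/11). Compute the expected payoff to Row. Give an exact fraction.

Against (3/11, 7/11, 1/11), each row's expected payoff is I: 38/11; II: 39/11; III: 71/11.
Taking the (1/11, 9/11, 1/11)-weighted average: (1/11)·(38/11) + (9/11)·(39/11) + (1/11)·(71/11) = 460/121.

460/121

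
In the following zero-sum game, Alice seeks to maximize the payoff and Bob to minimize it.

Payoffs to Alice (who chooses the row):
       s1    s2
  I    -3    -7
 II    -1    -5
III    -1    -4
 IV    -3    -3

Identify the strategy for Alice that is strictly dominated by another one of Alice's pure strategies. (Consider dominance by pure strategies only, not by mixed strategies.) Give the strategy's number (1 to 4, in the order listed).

Compare I with II: -1 > -3, -5 > -7.
So II strictly dominates I for Alice; I is strictly dominated.

1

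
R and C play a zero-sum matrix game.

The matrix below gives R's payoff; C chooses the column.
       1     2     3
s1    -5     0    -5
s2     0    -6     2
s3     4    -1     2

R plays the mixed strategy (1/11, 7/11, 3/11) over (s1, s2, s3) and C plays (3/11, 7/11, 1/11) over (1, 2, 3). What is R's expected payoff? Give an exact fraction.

Against (3/11, 7/11, 1/11), each row's expected payoff is s1: -20/11; s2: -40/11; s3: 7/11.
Taking the (1/11, 7/11, 3/11)-weighted average: (1/11)·(-20/11) + (7/11)·(-40/11) + (3/11)·(7/11) = -279/121.

-279/121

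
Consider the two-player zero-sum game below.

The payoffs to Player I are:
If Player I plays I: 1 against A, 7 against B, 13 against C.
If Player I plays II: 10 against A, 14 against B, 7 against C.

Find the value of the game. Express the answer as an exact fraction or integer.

Column B is strictly dominated by A for Player II (it gives Player I more in every row).
The remaining 2×2 game on (I, II) × (A, C) has no saddle point. Let Player I play I with probability p; indifference gives p + 10(1−p) = 13p + 7(1−p), so p = 1/5.
Similarly Player II's optimal q on A is 2/5, and the value is 1·(2/5) + (13)·(3/5) = 41/5.

41/5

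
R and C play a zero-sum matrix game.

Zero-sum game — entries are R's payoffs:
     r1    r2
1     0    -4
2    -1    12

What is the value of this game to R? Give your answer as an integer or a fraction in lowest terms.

Row minima are -4 and -1, so R's maximin is -1; column maxima are 0 and 12, so C's minimax is 0. These differ, so the equilibrium is in mixed strategies.
Let R play 1 with probability p. C is indifferent when −(1−p) = −4p + 12(1−p), giving p = 13/17.
Let C play r1 with probability q. R is indifferent when −4(1−q) = −q + 12(1−q), giving q = 16/17.
The value is 0·(16/17) + (-4)·(1/17) = -4/17.

-4/17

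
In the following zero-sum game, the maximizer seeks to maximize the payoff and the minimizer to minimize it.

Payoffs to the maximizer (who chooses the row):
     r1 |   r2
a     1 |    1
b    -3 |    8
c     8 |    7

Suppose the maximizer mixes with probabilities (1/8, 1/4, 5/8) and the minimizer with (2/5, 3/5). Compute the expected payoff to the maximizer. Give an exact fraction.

113/20

Against (2/5, 3/5), each row's expected payoff is a: 1; b: 18/5; c: 37/5.
Taking the (1/8, 1/4, 5/8)-weighted average: (1/8)·(1) + (1/4)·(18/5) + (5/8)·(37/5) = 113/20.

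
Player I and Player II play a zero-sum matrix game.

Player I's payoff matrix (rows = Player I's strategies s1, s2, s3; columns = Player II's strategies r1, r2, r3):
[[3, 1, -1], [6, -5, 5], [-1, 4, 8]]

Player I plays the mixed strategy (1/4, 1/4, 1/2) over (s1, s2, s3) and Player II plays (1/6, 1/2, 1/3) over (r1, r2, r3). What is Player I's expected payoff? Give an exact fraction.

Against (1/6, 1/2, 1/3), each row's expected payoff is s1: 2/3; s2: 1/6; s3: 9/2.
Taking the (1/4, 1/4, 1/2)-weighted average: (1/4)·(2/3) + (1/4)·(1/6) + (1/2)·(9/2) = 59/24.

59/24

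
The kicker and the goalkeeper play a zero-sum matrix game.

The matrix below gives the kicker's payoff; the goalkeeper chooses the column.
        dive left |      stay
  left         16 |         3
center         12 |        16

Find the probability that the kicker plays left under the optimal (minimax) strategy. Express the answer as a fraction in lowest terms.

Row minima are 3 and 12, so the kicker's maximin is 12; column maxima are 16 and 16, so the goalkeeper's minimax is 16. These differ, so the equilibrium is in mixed strategies.
Let the kicker play left with probability p. The goalkeeper is indifferent when 16p + 12(1−p) = 3p + 16(1−p), giving p = 4/17.

4/17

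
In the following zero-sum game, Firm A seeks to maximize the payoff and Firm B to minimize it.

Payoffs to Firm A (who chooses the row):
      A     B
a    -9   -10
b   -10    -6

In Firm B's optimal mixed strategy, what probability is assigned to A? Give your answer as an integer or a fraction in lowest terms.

4/5

Row minima are -10 and -10, so Firm A's maximin is -10; column maxima are -9 and -6, so Firm B's minimax is -9. These differ, so the equilibrium is in mixed strategies.
Let Firm B play A with probability q. Firm A is indifferent when −9q − 10(1−q) = −10q − 6(1−q), giving q = 4/5.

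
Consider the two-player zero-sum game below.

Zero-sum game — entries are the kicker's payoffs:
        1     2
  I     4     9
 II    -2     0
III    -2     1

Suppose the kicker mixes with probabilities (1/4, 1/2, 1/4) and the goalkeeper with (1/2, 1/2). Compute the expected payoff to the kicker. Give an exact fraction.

Against (1/2, 1/2), each row's expected payoff is I: 13/2; II: -1; III: -1/2.
Taking the (1/4, 1/2, 1/4)-weighted average: (1/4)·(13/2) + (1/2)·(-1) + (1/4)·(-1/2) = 1.

1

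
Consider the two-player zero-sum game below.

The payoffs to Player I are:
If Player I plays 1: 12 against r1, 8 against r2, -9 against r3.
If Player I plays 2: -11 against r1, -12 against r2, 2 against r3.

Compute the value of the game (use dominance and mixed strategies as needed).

Column r1 is strictly dominated by r2 for Player II (it gives Player I more in every row).
The remaining 2×2 game on (1, 2) × (r2, r3) has no saddle point. Let Player I play 1 with probability p; indifference gives 8p − 12(1−p) = −9p + 2(1−p), so p = 14/31.
Similarly Player II's optimal q on r2 is 11/31, and the value is 8·(11/31) + (-9)·(20/31) = -92/31.

-92/31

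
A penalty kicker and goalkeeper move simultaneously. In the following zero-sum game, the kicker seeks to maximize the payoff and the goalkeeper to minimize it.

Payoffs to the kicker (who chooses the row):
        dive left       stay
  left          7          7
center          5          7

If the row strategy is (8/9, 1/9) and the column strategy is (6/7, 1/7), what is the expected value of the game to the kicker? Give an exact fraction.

143/21

Against (6/7, 1/7), each row's expected payoff is left: 7; center: 37/7.
Taking the (8/9, 1/9)-weighted average: (8/9)·(7) + (1/9)·(37/7) = 143/21.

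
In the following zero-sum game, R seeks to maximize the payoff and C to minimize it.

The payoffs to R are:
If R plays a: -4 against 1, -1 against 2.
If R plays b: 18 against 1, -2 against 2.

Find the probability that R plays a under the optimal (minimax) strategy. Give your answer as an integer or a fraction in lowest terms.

20/23

Row minima are -4 and -2, so R's maximin is -2; column maxima are 18 and -1, so C's minimax is -1. These differ, so the equilibrium is in mixed strategies.
Let R play a with probability p. C is indifferent when −4p + 18(1−p) = −p − 2(1−p), giving p = 20/23.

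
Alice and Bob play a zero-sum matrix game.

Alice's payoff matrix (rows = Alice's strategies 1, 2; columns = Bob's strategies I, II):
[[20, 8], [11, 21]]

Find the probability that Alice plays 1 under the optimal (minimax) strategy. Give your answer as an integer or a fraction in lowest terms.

5/11

Row minima are 8 and 11, so Alice's maximin is 11; column maxima are 20 and 21, so Bob's minimax is 20. These differ, so the equilibrium is in mixed strategies.
Let Alice play 1 with probability p. Bob is indifferent when 20p + 11(1−p) = 8p + 21(1−p), giving p = 5/11.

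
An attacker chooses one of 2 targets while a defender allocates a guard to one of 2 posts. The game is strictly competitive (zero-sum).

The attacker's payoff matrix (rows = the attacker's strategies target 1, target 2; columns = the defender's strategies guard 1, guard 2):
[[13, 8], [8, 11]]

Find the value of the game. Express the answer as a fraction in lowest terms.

Row minima are 8 and 8, so the attacker's maximin is 8; column maxima are 13 and 11, so the defender's minimax is 11. These differ, so the equilibrium is in mixed strategies.
Let the attacker play target 1 with probability p. The defender is indifferent when 13p + 8(1−p) = 8p + 11(1−p), giving p = 3/8.
Let the defender play guard 1 with probability q. The attacker is indifferent when 13q + 8(1−q) = 8q + 11(1−q), giving q = 3/8.
The value is 13·(3/8) + (8)·(5/8) = 79/8.

79/8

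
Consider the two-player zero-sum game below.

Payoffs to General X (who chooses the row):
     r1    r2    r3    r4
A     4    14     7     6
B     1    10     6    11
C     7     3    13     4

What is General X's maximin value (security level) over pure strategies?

The worst-case payoff for each row is A: 4, B: 1, C: 3.
The best of these is 4.

4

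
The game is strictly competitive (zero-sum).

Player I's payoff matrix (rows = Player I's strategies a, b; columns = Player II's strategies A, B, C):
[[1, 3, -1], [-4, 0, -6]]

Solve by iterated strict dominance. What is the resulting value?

Column B is strictly dominated by A for Player II (1<3, -4<0); eliminate B.
Row b is strictly dominated by row a (1>-4, -1>-6); eliminate b.
Column A is strictly dominated by C for Player II (-1<1); eliminate A.
Only (a, C) remains, with payoff -1.

-1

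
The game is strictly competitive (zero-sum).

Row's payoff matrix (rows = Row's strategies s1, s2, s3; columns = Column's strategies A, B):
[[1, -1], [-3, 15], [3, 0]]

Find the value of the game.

15/7

Row s1 is strictly dominated by row s3, so Row never plays it.
The remaining 2×2 game on (s2, s3) × (A, B) has no saddle point. Let Row play s2 with probability p; indifference gives −3p + 3(1−p) = 15p, so p = 1/7.
Similarly Column's optimal q on A is 5/7, and the value is -3·(5/7) + (15)·(2/7) = 15/7.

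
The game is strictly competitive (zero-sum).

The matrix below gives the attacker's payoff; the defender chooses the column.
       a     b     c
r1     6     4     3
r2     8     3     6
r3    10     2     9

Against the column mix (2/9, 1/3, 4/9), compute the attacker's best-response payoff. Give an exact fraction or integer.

62/9

r1: (6)·(2/9) + (4)·(1/3) + (3)·(4/9) = 4.
r2: (8)·(2/9) + (3)·(1/3) + (6)·(4/9) = 49/9.
r3: (10)·(2/9) + (2)·(1/3) + (9)·(4/9) = 62/9.
The best pure response is r3 with expected payoff 62/9.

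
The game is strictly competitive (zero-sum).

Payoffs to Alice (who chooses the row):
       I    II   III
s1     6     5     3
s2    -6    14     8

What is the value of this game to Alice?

Column II is strictly dominated by III for Bob (it gives Alice more in every row).
The remaining 2×2 game on (s1, s2) × (I, III) has no saddle point. Let Alice play s1 with probability p; indifference gives 6p − 6(1−p) = 3p + 8(1−p), so p = 14/17.
Similarly Bob's optimal q on I is 5/17, and the value is 6·(5/17) + (3)·(12/17) = 66/17.

66/17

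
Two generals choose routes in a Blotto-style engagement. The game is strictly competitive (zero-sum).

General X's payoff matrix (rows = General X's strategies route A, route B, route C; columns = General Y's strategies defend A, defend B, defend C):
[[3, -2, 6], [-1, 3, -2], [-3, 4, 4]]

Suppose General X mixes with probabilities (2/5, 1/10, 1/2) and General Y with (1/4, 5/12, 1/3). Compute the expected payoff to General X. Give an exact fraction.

Against (1/4, 5/12, 1/3), each row's expected payoff is route A: 23/12; route B: 1/3; route C: 9/4.
Taking the (2/5, 1/10, 1/2)-weighted average: (2/5)·(23/12) + (1/10)·(1/3) + (1/2)·(9/4) = 77/40.

77/40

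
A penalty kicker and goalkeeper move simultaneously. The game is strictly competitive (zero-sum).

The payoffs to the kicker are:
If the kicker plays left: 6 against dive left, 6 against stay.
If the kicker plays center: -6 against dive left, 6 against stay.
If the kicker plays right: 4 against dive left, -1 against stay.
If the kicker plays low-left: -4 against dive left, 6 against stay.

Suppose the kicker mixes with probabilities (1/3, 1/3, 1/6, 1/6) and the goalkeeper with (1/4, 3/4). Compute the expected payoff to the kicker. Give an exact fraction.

29/8

Against (1/4, 3/4), each row's expected payoff is left: 6; center: 3; right: 1/4; low-left: 7/2.
Taking the (1/3, 1/3, 1/6, 1/6)-weighted average: (1/3)·(6) + (1/3)·(3) + (1/6)·(1/4) + (1/6)·(7/2) = 29/8.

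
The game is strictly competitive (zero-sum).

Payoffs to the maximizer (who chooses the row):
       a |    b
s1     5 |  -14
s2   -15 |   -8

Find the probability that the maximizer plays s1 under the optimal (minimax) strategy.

Row minima are -14 and -15, so the maximizer's maximin is -14; column maxima are 5 and -8, so the minimizer's minimax is -8. These differ, so the equilibrium is in mixed strategies.
Let the maximizer play s1 with probability p. The minimizer is indifferent when 5p − 15(1−p) = −14p − 8(1−p), giving p = 7/26.

7/26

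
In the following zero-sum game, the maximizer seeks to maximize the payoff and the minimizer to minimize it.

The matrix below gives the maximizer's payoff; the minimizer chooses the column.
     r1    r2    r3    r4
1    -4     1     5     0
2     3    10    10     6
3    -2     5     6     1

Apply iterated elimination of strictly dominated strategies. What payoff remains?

Row 1 is strictly dominated by row 2 (3>-4, 10>1, 10>5, 6>0); eliminate 1.
Column r2 is strictly dominated by r1 for the minimizer (3<10, -2<5); eliminate r2.
Row 3 is strictly dominated by row 2 (3>-2, 10>6, 6>1); eliminate 3.
Column r4 is strictly dominated by r1 for the minimizer (3<6); eliminate r4.
Column r3 is strictly dominated by r1 for the minimizer (3<10); eliminate r3.
Only (2, r1) remains, with payoff 3.

3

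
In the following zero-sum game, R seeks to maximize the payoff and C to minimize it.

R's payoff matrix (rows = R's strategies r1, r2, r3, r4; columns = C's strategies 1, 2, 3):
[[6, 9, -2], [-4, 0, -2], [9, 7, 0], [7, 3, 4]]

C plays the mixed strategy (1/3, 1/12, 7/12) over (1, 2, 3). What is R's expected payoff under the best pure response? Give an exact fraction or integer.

59/12

r1: (6)·(1/3) + (9)·(1/12) + (-2)·(7/12) = 19/12.
r2: (-4)·(1/3) + (0)·(1/12) + (-2)·(7/12) = -5/2.
r3: (9)·(1/3) + (7)·(1/12) + (0)·(7/12) = 43/12.
r4: (7)·(1/3) + (3)·(1/12) + (4)·(7/12) = 59/12.
The best pure response is r4 with expected payoff 59/12.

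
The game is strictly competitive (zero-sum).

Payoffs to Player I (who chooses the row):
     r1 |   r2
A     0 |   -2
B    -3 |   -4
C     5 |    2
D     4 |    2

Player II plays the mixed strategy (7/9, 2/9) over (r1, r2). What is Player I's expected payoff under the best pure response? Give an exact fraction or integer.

13/3

A: (0)·(7/9) + (-2)·(2/9) = -4/9.
B: (-3)·(7/9) + (-4)·(2/9) = -29/9.
C: (5)·(7/9) + (2)·(2/9) = 13/3.
D: (4)·(7/9) + (2)·(2/9) = 32/9.
The best pure response is C with expected payoff 13/3.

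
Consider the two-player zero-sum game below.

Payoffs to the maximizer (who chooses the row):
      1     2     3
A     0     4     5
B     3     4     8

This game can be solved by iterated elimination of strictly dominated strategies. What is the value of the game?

Column 2 is strictly dominated by 1 for the minimizer (0<4, 3<4); eliminate 2.
Column 3 is strictly dominated by 1 for the minimizer (0<5, 3<8); eliminate 3.
Row A is strictly dominated by row B (3>0); eliminate A.
Only (B, 1) remains, with payoff 3.

3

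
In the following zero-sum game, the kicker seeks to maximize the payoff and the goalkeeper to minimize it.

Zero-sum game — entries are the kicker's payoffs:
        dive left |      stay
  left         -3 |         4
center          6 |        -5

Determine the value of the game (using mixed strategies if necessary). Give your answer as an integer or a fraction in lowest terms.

Row minima are -3 and -5, so the kicker's maximin is -3; column maxima are 6 and 4, so the goalkeeper's minimax is 4. These differ, so the equilibrium is in mixed strategies.
Let the kicker play left with probability p. The goalkeeper is indifferent when −3p + 6(1−p) = 4p − 5(1−p), giving p = 11/18.
Let the goalkeeper play dive left with probability q. The kicker is indifferent when −3q + 4(1−q) = 6q − 5(1−q), giving q = 1/2.
The value is -3·(1/2) + (4)·(1/2) = 1/2.

1/2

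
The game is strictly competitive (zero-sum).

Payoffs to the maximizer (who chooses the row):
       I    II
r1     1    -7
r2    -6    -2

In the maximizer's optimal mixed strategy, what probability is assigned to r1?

Row minima are -7 and -6, so the maximizer's maximin is -6; column maxima are 1 and -2, so the minimizer's minimax is -2. These differ, so the equilibrium is in mixed strategies.
Let the maximizer play r1 with probability p. The minimizer is indifferent when p − 6(1−p) = −7p − 2(1−p), giving p = 1/3.

1/3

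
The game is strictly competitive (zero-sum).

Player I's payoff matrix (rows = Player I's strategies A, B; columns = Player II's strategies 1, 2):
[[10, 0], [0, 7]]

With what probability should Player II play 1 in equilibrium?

7/17

Row minima are 0 and 0, so Player I's maximin is 0; column maxima are 10 and 7, so Player II's minimax is 7. These differ, so the equilibrium is in mixed strategies.
Let Player II play 1 with probability q. Player I is indifferent when 10q = 7(1−q), giving q = 7/17.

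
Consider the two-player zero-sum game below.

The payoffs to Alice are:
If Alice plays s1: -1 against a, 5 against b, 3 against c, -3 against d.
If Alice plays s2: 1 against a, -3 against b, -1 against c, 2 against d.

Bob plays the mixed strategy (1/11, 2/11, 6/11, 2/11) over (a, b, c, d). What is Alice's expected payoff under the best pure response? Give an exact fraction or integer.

s1: (-1)·(1/11) + (5)·(2/11) + (3)·(6/11) + (-3)·(2/11) = 21/11.
s2: (1)·(1/11) + (-3)·(2/11) + (-1)·(6/11) + (2)·(2/11) = -7/11.
The best pure response is s1 with expected payoff 21/11.

21/11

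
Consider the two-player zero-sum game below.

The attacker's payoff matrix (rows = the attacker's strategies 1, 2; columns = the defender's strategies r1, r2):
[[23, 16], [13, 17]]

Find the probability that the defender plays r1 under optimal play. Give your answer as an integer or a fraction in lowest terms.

Row minima are 16 and 13, so the attacker's maximin is 16; column maxima are 23 and 17, so the defender's minimax is 17. These differ, so the equilibrium is in mixed strategies.
Let the defender play r1 with probability q. The attacker is indifferent when 23q + 16(1−q) = 13q + 17(1−q), giving q = 1/11.

1/11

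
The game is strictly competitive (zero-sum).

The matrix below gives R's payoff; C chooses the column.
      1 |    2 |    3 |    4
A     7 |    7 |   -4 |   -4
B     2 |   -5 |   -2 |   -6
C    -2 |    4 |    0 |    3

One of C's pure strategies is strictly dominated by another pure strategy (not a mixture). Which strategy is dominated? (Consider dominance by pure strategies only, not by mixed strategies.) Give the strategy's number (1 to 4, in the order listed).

C prefers columns that give R less. Compare 2 with 4: -4 < 7, -6 < -5, 3 < 4.
So 4 strictly dominates 2 for C; 2 is strictly dominated.

2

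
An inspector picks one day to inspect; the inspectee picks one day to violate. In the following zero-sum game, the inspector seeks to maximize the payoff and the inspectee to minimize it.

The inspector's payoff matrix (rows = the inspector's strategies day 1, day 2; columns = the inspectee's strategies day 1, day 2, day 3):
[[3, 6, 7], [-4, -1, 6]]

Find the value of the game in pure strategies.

Row minima: 3, -4 → the inspector's maximin is 3.
Column maxima: 3, 6, 7 → the inspectee's minimax is 3.
They coincide at (day 1, day 1), so the value is 3.

3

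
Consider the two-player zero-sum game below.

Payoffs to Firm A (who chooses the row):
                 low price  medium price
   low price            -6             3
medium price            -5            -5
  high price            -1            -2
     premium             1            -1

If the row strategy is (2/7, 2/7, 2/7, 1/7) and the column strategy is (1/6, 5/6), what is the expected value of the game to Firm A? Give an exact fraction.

Against (1/6, 5/6), each row's expected payoff is low price: 3/2; medium price: -5; high price: -11/6; premium: -2/3.
Taking the (2/7, 2/7, 2/7, 1/7)-weighted average: (2/7)·(3/2) + (2/7)·(-5) + (2/7)·(-11/6) + (1/7)·(-2/3) = -34/21.

-34/21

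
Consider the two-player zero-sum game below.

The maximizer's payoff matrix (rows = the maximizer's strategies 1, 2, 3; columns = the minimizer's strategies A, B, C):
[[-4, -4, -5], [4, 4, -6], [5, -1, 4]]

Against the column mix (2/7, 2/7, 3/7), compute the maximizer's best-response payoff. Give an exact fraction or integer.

20/7

1: (-4)·(2/7) + (-4)·(2/7) + (-5)·(3/7) = -31/7.
2: (4)·(2/7) + (4)·(2/7) + (-6)·(3/7) = -2/7.
3: (5)·(2/7) + (-1)·(2/7) + (4)·(3/7) = 20/7.
The best pure response is 3 with expected payoff 20/7.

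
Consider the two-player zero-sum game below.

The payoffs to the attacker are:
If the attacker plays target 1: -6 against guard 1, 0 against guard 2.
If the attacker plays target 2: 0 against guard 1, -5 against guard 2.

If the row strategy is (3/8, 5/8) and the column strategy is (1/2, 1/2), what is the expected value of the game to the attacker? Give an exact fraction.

-43/16

Against (1/2, 1/2), each row's expected payoff is target 1: -3; target 2: -5/2.
Taking the (3/8, 5/8)-weighted average: (3/8)·(-3) + (5/8)·(-5/2) = -43/16.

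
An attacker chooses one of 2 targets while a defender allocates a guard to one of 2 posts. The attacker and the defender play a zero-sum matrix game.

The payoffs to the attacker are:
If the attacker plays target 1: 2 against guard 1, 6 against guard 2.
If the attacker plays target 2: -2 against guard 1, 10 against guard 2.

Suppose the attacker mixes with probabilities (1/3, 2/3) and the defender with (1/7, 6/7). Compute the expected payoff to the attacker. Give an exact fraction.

22/3

Against (1/7, 6/7), each row's expected payoff is target 1: 38/7; target 2: 58/7.
Taking the (1/3, 2/3)-weighted average: (1/3)·(38/7) + (2/3)·(58/7) = 22/3.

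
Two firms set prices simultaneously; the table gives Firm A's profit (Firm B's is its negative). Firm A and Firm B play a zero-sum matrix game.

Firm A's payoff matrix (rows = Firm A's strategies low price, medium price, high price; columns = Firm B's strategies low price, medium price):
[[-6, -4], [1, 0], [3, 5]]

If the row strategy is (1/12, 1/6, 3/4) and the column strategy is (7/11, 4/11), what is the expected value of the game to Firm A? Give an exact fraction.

Against (7/11, 4/11), each row's expected payoff is low price: -58/11; medium price: 7/11; high price: 41/11.
Taking the (1/12, 1/6, 3/4)-weighted average: (1/12)·(-58/11) + (1/6)·(7/11) + (3/4)·(41/11) = 325/132.

325/132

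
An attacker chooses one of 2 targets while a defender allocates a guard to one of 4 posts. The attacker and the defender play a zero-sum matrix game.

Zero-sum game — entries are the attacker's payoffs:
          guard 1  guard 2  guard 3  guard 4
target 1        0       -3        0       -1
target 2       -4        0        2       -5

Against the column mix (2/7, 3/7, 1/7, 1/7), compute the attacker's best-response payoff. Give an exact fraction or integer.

target 1: (0)·(2/7) + (-3)·(3/7) + (0)·(1/7) + (-1)·(1/7) = -10/7.
target 2: (-4)·(2/7) + (0)·(3/7) + (2)·(1/7) + (-5)·(1/7) = -11/7.
The best pure response is target 1 with expected payoff -10/7.

-10/7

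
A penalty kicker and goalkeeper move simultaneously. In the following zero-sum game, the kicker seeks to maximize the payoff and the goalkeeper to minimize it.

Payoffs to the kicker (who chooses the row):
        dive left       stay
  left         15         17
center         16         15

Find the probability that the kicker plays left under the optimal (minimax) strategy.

1/3

Row minima are 15 and 15, so the kicker's maximin is 15; column maxima are 16 and 17, so the goalkeeper's minimax is 16. These differ, so the equilibrium is in mixed strategies.
Let the kicker play left with probability p. The goalkeeper is indifferent when 15p + 16(1−p) = 17p + 15(1−p), giving p = 1/3.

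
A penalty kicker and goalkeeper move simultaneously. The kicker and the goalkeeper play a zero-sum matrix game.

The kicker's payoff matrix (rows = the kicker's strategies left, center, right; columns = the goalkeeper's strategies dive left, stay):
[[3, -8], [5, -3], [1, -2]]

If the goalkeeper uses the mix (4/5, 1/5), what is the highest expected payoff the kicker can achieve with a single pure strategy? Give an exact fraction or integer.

left: (3)·(4/5) + (-8)·(1/5) = 4/5.
center: (5)·(4/5) + (-3)·(1/5) = 17/5.
right: (1)·(4/5) + (-2)·(1/5) = 2/5.
The best pure response is center with expected payoff 17/5.

17/5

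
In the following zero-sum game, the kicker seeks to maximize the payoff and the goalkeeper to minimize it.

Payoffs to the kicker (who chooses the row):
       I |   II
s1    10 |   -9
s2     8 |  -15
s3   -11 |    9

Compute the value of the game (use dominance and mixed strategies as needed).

Row s2 is strictly dominated by row s1, so the kicker never plays it.
The remaining 2×2 game on (s1, s3) × (I, II) has no saddle point. Let the kicker play s1 with probability p; indifference gives 10p − 11(1−p) = −9p + 9(1−p), so p = 20/39.
Similarly the goalkeeper's optimal q on I is 6/13, and the value is 10·(6/13) + (-9)·(7/13) = -3/13.

-3/13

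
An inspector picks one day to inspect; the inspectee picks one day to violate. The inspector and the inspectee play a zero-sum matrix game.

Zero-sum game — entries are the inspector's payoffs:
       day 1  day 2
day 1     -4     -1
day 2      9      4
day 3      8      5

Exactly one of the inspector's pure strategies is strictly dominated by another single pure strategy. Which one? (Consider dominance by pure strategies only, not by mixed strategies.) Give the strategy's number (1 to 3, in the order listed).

1

Compare day 1 with day 2: 9 > -4, 4 > -1.
So day 2 strictly dominates day 1 for the inspector; day 1 is strictly dominated.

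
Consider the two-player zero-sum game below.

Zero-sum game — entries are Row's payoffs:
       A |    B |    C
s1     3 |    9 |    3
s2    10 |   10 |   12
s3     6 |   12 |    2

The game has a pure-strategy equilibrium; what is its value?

10

Row minima: 3, 10, 2 → Row's maximin is 10.
Column maxima: 10, 12, 12 → Column's minimax is 10.
They coincide at (s2, A), so the value is 10.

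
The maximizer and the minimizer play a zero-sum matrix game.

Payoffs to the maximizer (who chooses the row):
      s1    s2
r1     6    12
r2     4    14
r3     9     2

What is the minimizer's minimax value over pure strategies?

The worst case (largest entry) in each column is s1: 9, s2: 14.
The best (smallest) of these is 9.

9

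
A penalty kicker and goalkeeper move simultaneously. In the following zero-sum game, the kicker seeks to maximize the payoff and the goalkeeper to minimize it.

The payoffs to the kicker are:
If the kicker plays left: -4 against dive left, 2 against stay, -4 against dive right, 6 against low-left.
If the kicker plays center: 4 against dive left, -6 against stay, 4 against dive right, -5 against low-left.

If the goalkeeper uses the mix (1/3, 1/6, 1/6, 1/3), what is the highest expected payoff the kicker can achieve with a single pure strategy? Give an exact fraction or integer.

left: (-4)·(1/3) + (2)·(1/6) + (-4)·(1/6) + (6)·(1/3) = 1/3.
center: (4)·(1/3) + (-6)·(1/6) + (4)·(1/6) + (-5)·(1/3) = -2/3.
The best pure response is left with expected payoff 1/3.

1/3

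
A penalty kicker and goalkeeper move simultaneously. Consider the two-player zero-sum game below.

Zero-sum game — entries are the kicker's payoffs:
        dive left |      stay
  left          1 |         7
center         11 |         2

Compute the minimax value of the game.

5

Row minima are 1 and 2, so the kicker's maximin is 2; column maxima are 11 and 7, so the goalkeeper's minimax is 7. These differ, so the equilibrium is in mixed strategies.
Let the kicker play left with probability p. The goalkeeper is indifferent when p + 11(1−p) = 7p + 2(1−p), giving p = 3/5.
Let the goalkeeper play dive left with probability q. The kicker is indifferent when q + 7(1−q) = 11q + 2(1−q), giving q = 1/3.
The value is 1·(1/3) + (7)·(2/3) = 5.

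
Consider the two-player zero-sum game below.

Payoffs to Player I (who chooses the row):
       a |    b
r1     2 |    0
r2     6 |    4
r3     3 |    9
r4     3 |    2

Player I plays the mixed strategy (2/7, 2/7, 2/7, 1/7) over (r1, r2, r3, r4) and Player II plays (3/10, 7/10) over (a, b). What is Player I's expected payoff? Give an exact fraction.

271/70

Against (3/10, 7/10), each row's expected payoff is r1: 3/5; r2: 23/5; r3: 36/5; r4: 23/10.
Taking the (2/7, 2/7, 2/7, 1/7)-weighted average: (2/7)·(3/5) + (2/7)·(23/5) + (2/7)·(36/5) + (1/7)·(23/10) = 271/70.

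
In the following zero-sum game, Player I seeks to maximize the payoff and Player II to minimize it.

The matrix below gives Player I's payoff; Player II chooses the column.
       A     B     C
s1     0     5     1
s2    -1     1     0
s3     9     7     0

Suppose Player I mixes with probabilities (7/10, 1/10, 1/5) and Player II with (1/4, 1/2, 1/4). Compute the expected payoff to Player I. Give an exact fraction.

Against (1/4, 1/2, 1/4), each row's expected payoff is s1: 11/4; s2: 1/4; s3: 23/4.
Taking the (7/10, 1/10, 1/5)-weighted average: (7/10)·(11/4) + (1/10)·(1/4) + (1/5)·(23/4) = 31/10.

31/10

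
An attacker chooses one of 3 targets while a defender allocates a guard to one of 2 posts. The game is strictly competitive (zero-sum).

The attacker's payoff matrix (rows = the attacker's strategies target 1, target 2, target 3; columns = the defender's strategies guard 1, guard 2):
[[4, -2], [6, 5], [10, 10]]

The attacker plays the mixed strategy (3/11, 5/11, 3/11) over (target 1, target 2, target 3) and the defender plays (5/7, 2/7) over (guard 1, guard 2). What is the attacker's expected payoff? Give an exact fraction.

458/77

Against (5/7, 2/7), each row's expected payoff is target 1: 16/7; target 2: 40/7; target 3: 10.
Taking the (3/11, 5/11, 3/11)-weighted average: (3/11)·(16/7) + (5/11)·(40/7) + (3/11)·(10) = 458/77.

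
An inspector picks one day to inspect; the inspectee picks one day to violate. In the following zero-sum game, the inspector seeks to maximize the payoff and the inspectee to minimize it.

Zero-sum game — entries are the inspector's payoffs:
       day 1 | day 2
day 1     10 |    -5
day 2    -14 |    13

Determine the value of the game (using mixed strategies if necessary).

Row minima are -5 and -14, so the inspector's maximin is -5; column maxima are 10 and 13, so the inspectee's minimax is 10. These differ, so the equilibrium is in mixed strategies.
Let the inspector play day 1 with probability p. The inspectee is indifferent when 10p − 14(1−p) = −5p + 13(1−p), giving p = 9/14.
Let the inspectee play day 1 with probability q. The inspector is indifferent when 10q − 5(1−q) = −14q + 13(1−q), giving q = 3/7.
The value is 10·(3/7) + (-5)·(4/7) = 10/7.

10/7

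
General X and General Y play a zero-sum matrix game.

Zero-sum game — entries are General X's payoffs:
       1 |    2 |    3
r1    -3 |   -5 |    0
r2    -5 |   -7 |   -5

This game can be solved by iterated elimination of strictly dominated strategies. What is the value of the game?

Column 3 is strictly dominated by 2 for General Y (-5<0, -7<-5); eliminate 3.
Row r2 is strictly dominated by row r1 (-3>-5, -5>-7); eliminate r2.
Column 1 is strictly dominated by 2 for General Y (-5<-3); eliminate 1.
Only (r1, 2) remains, with payoff -5.

-5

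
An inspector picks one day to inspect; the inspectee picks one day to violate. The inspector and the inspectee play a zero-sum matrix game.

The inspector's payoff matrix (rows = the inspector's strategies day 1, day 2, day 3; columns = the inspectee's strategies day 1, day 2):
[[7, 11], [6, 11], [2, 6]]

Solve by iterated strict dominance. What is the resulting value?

Column day 2 is strictly dominated by day 1 for the inspectee (7<11, 6<11, 2<6); eliminate day 2.
Row day 3 is strictly dominated by row day 1 (7>2); eliminate day 3.
Row day 2 is strictly dominated by row day 1 (7>6); eliminate day 2.
Only (day 1, day 1) remains, with payoff 7.

7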